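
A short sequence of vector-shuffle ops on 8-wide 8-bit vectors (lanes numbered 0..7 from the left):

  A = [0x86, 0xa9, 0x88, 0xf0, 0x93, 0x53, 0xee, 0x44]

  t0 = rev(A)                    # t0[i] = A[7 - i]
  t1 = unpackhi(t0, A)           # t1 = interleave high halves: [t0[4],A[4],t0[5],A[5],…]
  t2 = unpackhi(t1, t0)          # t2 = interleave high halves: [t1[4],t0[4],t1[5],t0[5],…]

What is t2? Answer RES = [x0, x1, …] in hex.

  t0: 44 ee 53 93 f0 88 a9 86
  t1: f0 93 88 53 a9 ee 86 44
  t2: a9 f0 ee 88 86 a9 44 86

RES = [ 0xa9  0xf0  0xee  0x88  0x86  0xa9  0x44  0x86 ]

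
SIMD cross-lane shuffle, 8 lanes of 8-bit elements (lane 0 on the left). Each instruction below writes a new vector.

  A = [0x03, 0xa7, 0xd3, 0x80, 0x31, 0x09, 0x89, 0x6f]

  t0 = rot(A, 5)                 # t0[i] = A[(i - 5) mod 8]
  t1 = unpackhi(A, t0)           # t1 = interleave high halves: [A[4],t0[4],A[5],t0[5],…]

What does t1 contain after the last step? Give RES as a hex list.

t0 = [0x80, 0x31, 0x09, 0x89, 0x6f, 0x03, 0xa7, 0xd3]
t1 = [0x31, 0x6f, 0x09, 0x03, 0x89, 0xa7, 0x6f, 0xd3]

RES = [ 0x31  0x6f  0x09  0x03  0x89  0xa7  0x6f  0xd3 ]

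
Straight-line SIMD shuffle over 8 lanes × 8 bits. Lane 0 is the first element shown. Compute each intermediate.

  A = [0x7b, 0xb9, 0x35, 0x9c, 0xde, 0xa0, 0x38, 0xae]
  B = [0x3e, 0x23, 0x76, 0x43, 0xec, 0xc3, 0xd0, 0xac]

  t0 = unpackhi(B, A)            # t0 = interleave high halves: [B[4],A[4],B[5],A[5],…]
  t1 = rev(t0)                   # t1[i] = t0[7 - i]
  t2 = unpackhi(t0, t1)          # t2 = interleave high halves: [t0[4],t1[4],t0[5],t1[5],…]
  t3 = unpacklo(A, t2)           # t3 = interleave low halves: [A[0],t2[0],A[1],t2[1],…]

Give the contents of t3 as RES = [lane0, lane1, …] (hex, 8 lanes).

RES = [0x7b, 0xd0, 0xb9, 0xa0, 0x35, 0x38, 0x9c, 0xc3]

→ t0 |ec|de|c3|a0|d0|38|ac|ae|
→ t1 |ae|ac|38|d0|a0|c3|de|ec|
→ t2 |d0|a0|38|c3|ac|de|ae|ec|
→ t3 |7b|d0|b9|a0|35|38|9c|c3|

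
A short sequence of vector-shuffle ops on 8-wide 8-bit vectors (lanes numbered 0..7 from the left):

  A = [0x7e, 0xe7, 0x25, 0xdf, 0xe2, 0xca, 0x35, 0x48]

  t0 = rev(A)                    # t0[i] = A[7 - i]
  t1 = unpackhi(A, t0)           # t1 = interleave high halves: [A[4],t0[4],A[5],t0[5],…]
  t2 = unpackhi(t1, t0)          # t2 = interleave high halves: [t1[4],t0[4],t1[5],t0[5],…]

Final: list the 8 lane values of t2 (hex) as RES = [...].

RES = [0x35, 0xdf, 0xe7, 0x25, 0x48, 0xe7, 0x7e, 0x7e]

→ t0 |48|35|ca|e2|df|25|e7|7e|
→ t1 |e2|df|ca|25|35|e7|48|7e|
→ t2 |35|df|e7|25|48|e7|7e|7e|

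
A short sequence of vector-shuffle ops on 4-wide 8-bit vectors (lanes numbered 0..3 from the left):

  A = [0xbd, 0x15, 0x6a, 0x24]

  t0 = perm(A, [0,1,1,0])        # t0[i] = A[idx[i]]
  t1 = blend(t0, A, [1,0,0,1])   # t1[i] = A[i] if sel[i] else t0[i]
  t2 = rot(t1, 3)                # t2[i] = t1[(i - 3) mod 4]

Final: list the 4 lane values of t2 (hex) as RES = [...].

RES = [0x15, 0x15, 0x24, 0xbd]

  t0: bd 15 15 bd
  t1: bd 15 15 24
  t2: 15 15 24 bd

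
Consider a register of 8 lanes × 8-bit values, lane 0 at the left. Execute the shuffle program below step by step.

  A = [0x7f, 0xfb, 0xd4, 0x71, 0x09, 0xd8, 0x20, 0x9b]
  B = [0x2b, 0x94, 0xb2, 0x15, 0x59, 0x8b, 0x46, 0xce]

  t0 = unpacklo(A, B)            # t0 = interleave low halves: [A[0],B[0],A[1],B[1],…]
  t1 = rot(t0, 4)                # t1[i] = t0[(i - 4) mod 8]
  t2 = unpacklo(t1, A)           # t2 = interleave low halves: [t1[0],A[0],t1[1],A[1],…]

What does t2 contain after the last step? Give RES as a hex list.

  t0: 7f 2b fb 94 d4 b2 71 15
  t1: d4 b2 71 15 7f 2b fb 94
  t2: d4 7f b2 fb 71 d4 15 71

RES = [0xd4, 0x7f, 0xb2, 0xfb, 0x71, 0xd4, 0x15, 0x71]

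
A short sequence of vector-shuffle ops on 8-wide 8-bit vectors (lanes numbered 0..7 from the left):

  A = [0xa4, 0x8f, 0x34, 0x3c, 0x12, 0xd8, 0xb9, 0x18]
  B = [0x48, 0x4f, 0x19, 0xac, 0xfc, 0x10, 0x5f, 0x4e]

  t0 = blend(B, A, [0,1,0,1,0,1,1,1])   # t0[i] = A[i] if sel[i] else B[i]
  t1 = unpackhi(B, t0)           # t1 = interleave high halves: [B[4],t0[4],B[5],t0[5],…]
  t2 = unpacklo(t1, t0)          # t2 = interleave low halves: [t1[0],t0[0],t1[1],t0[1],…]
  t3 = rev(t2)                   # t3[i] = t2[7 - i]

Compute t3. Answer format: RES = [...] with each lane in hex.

→ t0 |48|8f|19|3c|fc|d8|b9|18|
→ t1 |fc|fc|10|d8|5f|b9|4e|18|
→ t2 |fc|48|fc|8f|10|19|d8|3c|
→ t3 |3c|d8|19|10|8f|fc|48|fc|

RES = [0x3c, 0xd8, 0x19, 0x10, 0x8f, 0xfc, 0x48, 0xfc]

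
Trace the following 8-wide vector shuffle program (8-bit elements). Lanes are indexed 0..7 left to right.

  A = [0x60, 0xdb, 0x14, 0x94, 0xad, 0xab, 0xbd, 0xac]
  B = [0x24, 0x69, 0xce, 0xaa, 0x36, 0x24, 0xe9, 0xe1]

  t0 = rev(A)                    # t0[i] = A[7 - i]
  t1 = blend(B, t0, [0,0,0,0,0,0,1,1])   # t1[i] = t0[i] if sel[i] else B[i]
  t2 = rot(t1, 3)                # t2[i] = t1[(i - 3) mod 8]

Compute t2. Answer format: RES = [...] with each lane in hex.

  t0: ac bd ab ad 94 14 db 60
  t1: 24 69 ce aa 36 24 db 60
  t2: 24 db 60 24 69 ce aa 36

RES = [ 0x24  0xdb  0x60  0x24  0x69  0xce  0xaa  0x36 ]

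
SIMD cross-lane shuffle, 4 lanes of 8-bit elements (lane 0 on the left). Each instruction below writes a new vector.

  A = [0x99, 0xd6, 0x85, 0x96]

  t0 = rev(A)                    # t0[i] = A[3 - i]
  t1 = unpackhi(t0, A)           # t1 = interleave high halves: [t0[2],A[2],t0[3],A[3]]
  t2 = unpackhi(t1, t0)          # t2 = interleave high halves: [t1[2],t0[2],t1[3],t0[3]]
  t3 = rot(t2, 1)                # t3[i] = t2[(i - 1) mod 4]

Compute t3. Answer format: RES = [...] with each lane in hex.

RES = [0x99, 0x99, 0xd6, 0x96]

→ t0 |96|85|d6|99|
→ t1 |d6|85|99|96|
→ t2 |99|d6|96|99|
→ t3 |99|99|d6|96|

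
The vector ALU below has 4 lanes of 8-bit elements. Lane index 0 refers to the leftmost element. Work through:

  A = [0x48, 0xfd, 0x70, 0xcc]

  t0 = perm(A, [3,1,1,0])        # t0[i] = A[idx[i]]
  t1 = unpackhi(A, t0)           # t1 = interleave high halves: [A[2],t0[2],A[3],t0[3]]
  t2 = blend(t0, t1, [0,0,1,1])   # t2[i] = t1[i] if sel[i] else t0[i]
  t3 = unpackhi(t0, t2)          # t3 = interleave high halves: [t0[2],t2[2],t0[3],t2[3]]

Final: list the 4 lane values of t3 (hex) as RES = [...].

→ t0 |cc|fd|fd|48|
→ t1 |70|fd|cc|48|
→ t2 |cc|fd|cc|48|
→ t3 |fd|cc|48|48|

RES = [ 0xfd  0xcc  0x48  0x48 ]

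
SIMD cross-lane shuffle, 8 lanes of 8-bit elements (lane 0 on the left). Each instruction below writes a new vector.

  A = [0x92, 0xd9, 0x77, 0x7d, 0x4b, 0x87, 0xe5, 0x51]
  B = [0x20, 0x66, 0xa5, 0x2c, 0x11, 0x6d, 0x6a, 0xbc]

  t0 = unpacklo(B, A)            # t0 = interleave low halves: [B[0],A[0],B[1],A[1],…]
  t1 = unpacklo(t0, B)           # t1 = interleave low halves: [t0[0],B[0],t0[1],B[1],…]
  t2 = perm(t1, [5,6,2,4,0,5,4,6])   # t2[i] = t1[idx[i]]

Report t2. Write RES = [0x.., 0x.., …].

t0 = [0x20, 0x92, 0x66, 0xd9, 0xa5, 0x77, 0x2c, 0x7d]
t1 = [0x20, 0x20, 0x92, 0x66, 0x66, 0xa5, 0xd9, 0x2c]
t2 = [0xa5, 0xd9, 0x92, 0x66, 0x20, 0xa5, 0x66, 0xd9]

RES = [ 0xa5  0xd9  0x92  0x66  0x20  0xa5  0x66  0xd9 ]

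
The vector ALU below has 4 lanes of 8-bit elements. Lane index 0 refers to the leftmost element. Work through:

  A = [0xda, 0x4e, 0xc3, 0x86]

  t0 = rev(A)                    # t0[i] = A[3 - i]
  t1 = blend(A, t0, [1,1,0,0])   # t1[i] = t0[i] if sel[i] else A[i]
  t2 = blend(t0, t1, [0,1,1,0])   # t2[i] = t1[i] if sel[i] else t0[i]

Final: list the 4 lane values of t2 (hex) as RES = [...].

RES = [0x86, 0xc3, 0xc3, 0xda]

t0 = [0x86, 0xc3, 0x4e, 0xda]
t1 = [0x86, 0xc3, 0xc3, 0x86]
t2 = [0x86, 0xc3, 0xc3, 0xda]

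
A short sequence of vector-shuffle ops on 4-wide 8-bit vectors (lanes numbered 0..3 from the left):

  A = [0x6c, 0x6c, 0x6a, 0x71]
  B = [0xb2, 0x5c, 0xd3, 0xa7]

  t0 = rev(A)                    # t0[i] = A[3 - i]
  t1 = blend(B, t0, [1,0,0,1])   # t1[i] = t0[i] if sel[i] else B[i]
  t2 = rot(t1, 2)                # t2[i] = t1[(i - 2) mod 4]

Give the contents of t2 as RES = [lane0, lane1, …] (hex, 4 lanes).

RES = [ 0xd3  0x6c  0x71  0x5c ]

t0 = [0x71, 0x6a, 0x6c, 0x6c]
t1 = [0x71, 0x5c, 0xd3, 0x6c]
t2 = [0xd3, 0x6c, 0x71, 0x5c]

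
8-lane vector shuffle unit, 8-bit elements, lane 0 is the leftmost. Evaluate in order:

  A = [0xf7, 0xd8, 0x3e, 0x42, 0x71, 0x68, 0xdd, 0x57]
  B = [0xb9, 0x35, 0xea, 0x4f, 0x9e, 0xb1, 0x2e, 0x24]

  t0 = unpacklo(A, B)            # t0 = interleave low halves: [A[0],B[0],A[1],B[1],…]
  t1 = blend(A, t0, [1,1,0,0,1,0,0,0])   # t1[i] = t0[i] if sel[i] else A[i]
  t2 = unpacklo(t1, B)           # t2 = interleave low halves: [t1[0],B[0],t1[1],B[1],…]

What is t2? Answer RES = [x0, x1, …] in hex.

RES = [0xf7, 0xb9, 0xb9, 0x35, 0x3e, 0xea, 0x42, 0x4f]

t0 = [0xf7, 0xb9, 0xd8, 0x35, 0x3e, 0xea, 0x42, 0x4f]
t1 = [0xf7, 0xb9, 0x3e, 0x42, 0x3e, 0x68, 0xdd, 0x57]
t2 = [0xf7, 0xb9, 0xb9, 0x35, 0x3e, 0xea, 0x42, 0x4f]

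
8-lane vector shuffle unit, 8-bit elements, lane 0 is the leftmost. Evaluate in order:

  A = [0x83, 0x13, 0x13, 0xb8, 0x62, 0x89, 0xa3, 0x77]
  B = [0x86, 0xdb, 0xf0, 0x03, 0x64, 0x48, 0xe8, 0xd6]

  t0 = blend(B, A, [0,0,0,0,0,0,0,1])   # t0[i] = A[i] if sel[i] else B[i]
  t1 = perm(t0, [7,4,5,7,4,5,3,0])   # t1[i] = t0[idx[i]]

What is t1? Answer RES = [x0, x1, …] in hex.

RES = [ 0x77  0x64  0x48  0x77  0x64  0x48  0x03  0x86 ]

→ t0 |86|db|f0|03|64|48|e8|77|
→ t1 |77|64|48|77|64|48|03|86|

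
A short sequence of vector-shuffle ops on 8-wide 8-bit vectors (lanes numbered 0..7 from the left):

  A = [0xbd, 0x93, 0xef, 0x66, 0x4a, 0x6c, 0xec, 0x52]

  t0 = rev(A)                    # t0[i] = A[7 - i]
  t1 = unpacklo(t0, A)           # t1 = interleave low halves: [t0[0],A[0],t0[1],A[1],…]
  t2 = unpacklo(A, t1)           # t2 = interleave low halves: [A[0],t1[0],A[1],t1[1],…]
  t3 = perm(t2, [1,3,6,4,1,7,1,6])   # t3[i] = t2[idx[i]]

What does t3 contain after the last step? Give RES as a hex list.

RES = [ 0x52  0xbd  0x66  0xef  0x52  0x93  0x52  0x66 ]

t0 = [0x52, 0xec, 0x6c, 0x4a, 0x66, 0xef, 0x93, 0xbd]
t1 = [0x52, 0xbd, 0xec, 0x93, 0x6c, 0xef, 0x4a, 0x66]
t2 = [0xbd, 0x52, 0x93, 0xbd, 0xef, 0xec, 0x66, 0x93]
t3 = [0x52, 0xbd, 0x66, 0xef, 0x52, 0x93, 0x52, 0x66]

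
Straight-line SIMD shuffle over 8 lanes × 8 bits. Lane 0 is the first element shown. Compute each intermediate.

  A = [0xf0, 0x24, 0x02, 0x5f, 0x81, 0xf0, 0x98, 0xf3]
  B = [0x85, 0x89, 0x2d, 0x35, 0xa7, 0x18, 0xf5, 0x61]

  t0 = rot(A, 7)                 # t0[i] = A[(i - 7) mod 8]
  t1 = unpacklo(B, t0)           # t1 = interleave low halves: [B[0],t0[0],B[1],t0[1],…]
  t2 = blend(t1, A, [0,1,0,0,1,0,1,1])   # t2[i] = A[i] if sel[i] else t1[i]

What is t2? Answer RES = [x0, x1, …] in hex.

RES = [ 0x85  0x24  0x89  0x02  0x81  0x5f  0x98  0xf3 ]

→ t0 |24|02|5f|81|f0|98|f3|f0|
→ t1 |85|24|89|02|2d|5f|35|81|
→ t2 |85|24|89|02|81|5f|98|f3|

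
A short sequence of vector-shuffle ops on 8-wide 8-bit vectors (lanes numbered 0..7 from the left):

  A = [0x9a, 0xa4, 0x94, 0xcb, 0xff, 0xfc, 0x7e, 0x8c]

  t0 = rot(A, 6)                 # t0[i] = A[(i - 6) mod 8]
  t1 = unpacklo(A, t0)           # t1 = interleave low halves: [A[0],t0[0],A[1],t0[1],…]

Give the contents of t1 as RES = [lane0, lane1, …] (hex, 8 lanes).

RES = [ 0x9a  0x94  0xa4  0xcb  0x94  0xff  0xcb  0xfc ]

  t0: 94 cb ff fc 7e 8c 9a a4
  t1: 9a 94 a4 cb 94 ff cb fc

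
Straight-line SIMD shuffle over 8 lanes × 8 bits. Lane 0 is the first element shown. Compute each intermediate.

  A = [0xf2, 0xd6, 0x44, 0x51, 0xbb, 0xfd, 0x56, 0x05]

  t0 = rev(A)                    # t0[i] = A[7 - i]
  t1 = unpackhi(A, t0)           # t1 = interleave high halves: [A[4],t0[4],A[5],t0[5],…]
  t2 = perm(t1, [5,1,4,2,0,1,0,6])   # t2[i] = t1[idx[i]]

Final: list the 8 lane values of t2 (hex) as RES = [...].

RES = [0xd6, 0x51, 0x56, 0xfd, 0xbb, 0x51, 0xbb, 0x05]

  t0: 05 56 fd bb 51 44 d6 f2
  t1: bb 51 fd 44 56 d6 05 f2
  t2: d6 51 56 fd bb 51 bb 05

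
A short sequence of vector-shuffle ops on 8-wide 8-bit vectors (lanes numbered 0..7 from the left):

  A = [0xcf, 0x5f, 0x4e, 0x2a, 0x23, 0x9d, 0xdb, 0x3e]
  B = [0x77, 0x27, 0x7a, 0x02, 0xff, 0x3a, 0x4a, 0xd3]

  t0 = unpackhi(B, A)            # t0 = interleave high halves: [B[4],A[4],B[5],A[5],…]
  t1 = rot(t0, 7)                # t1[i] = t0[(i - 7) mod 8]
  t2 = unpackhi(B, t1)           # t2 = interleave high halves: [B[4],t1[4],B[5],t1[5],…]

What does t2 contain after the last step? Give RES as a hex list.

RES = [ 0xff  0xdb  0x3a  0xd3  0x4a  0x3e  0xd3  0xff ]

→ t0 |ff|23|3a|9d|4a|db|d3|3e|
→ t1 |23|3a|9d|4a|db|d3|3e|ff|
→ t2 |ff|db|3a|d3|4a|3e|d3|ff|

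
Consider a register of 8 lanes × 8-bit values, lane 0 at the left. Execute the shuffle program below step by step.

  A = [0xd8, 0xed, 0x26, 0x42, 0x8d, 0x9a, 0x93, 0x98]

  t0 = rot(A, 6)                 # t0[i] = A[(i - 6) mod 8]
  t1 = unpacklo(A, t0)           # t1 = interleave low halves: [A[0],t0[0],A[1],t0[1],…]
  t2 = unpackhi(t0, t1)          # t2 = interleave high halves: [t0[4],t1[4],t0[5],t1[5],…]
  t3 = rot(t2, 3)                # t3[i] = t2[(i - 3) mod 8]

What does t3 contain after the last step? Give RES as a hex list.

RES = [0x42, 0xed, 0x9a, 0x93, 0x26, 0x98, 0x8d, 0xd8]

t0 = [0x26, 0x42, 0x8d, 0x9a, 0x93, 0x98, 0xd8, 0xed]
t1 = [0xd8, 0x26, 0xed, 0x42, 0x26, 0x8d, 0x42, 0x9a]
t2 = [0x93, 0x26, 0x98, 0x8d, 0xd8, 0x42, 0xed, 0x9a]
t3 = [0x42, 0xed, 0x9a, 0x93, 0x26, 0x98, 0x8d, 0xd8]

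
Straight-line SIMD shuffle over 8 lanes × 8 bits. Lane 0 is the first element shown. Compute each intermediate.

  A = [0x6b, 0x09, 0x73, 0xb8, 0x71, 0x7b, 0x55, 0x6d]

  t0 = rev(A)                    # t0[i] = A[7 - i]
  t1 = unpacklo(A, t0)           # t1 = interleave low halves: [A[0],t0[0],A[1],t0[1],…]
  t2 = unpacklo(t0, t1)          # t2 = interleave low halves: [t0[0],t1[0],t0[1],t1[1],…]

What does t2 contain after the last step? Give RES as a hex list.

RES = [ 0x6d  0x6b  0x55  0x6d  0x7b  0x09  0x71  0x55 ]

→ t0 |6d|55|7b|71|b8|73|09|6b|
→ t1 |6b|6d|09|55|73|7b|b8|71|
→ t2 |6d|6b|55|6d|7b|09|71|55|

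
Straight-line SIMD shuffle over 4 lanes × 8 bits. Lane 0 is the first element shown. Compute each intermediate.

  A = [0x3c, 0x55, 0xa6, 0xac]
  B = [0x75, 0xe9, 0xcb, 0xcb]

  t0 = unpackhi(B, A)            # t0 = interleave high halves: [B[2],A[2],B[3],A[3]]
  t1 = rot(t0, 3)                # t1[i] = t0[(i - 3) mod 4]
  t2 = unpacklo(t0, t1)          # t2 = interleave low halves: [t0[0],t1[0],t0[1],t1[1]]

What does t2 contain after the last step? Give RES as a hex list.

RES = [0xcb, 0xa6, 0xa6, 0xcb]

t0 = [0xcb, 0xa6, 0xcb, 0xac]
t1 = [0xa6, 0xcb, 0xac, 0xcb]
t2 = [0xcb, 0xa6, 0xa6, 0xcb]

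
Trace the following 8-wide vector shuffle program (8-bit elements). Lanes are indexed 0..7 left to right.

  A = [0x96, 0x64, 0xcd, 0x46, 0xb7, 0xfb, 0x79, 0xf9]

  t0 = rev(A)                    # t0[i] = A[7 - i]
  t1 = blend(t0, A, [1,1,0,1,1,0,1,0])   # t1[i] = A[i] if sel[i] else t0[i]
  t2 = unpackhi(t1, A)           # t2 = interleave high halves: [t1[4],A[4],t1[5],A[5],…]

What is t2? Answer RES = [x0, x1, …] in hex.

→ t0 |f9|79|fb|b7|46|cd|64|96|
→ t1 |96|64|fb|46|b7|cd|79|96|
→ t2 |b7|b7|cd|fb|79|79|96|f9|

RES = [ 0xb7  0xb7  0xcd  0xfb  0x79  0x79  0x96  0xf9 ]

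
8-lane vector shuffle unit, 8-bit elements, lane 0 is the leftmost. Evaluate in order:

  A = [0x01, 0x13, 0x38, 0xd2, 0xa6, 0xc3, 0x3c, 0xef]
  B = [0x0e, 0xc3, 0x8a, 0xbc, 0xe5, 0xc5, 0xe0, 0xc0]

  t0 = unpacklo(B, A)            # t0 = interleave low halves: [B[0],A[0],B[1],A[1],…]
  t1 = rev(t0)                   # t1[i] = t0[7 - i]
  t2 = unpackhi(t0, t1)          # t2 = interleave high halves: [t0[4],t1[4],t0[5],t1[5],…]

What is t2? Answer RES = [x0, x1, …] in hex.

RES = [0x8a, 0x13, 0x38, 0xc3, 0xbc, 0x01, 0xd2, 0x0e]

→ t0 |0e|01|c3|13|8a|38|bc|d2|
→ t1 |d2|bc|38|8a|13|c3|01|0e|
→ t2 |8a|13|38|c3|bc|01|d2|0e|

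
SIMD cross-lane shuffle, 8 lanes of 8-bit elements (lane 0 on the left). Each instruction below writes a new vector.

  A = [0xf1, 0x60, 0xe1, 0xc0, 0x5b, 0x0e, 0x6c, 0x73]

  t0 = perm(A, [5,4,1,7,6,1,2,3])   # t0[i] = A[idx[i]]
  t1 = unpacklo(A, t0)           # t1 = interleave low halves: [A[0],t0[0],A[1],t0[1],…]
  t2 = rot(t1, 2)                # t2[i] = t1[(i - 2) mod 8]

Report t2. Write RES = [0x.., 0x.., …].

  t0: 0e 5b 60 73 6c 60 e1 c0
  t1: f1 0e 60 5b e1 60 c0 73
  t2: c0 73 f1 0e 60 5b e1 60

RES = [0xc0, 0x73, 0xf1, 0x0e, 0x60, 0x5b, 0xe1, 0x60]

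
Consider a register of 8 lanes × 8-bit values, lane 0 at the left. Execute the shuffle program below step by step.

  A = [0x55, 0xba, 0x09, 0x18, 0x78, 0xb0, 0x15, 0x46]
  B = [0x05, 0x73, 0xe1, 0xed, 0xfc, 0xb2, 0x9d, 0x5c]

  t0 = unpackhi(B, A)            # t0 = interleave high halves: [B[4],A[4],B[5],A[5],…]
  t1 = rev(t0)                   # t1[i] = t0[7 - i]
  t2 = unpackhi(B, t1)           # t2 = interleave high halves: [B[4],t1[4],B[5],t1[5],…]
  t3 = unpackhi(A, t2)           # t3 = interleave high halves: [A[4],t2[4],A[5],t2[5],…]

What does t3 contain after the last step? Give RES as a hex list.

  t0: fc 78 b2 b0 9d 15 5c 46
  t1: 46 5c 15 9d b0 b2 78 fc
  t2: fc b0 b2 b2 9d 78 5c fc
  t3: 78 9d b0 78 15 5c 46 fc

RES = [0x78, 0x9d, 0xb0, 0x78, 0x15, 0x5c, 0x46, 0xfc]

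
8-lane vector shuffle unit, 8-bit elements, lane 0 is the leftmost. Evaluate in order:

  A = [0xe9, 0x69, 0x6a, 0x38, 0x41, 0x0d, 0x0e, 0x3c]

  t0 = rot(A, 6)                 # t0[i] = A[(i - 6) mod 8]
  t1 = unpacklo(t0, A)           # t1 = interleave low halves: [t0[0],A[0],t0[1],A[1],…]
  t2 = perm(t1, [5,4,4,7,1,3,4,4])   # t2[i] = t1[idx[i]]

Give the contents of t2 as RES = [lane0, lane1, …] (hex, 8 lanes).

RES = [ 0x6a  0x41  0x41  0x38  0xe9  0x69  0x41  0x41 ]

  t0: 6a 38 41 0d 0e 3c e9 69
  t1: 6a e9 38 69 41 6a 0d 38
  t2: 6a 41 41 38 e9 69 41 41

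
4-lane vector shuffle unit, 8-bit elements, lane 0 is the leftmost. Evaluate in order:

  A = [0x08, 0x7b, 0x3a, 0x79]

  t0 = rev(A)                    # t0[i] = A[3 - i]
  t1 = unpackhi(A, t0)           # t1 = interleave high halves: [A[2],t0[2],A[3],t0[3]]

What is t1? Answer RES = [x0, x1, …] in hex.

RES = [ 0x3a  0x7b  0x79  0x08 ]

  t0: 79 3a 7b 08
  t1: 3a 7b 79 08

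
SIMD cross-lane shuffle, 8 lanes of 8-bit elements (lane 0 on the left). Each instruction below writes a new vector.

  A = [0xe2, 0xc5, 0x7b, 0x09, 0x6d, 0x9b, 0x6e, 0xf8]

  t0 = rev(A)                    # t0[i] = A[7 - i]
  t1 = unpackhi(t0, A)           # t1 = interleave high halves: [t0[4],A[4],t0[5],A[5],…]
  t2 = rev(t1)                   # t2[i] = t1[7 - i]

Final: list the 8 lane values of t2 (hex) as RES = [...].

→ t0 |f8|6e|9b|6d|09|7b|c5|e2|
→ t1 |09|6d|7b|9b|c5|6e|e2|f8|
→ t2 |f8|e2|6e|c5|9b|7b|6d|09|

RES = [ 0xf8  0xe2  0x6e  0xc5  0x9b  0x7b  0x6d  0x09 ]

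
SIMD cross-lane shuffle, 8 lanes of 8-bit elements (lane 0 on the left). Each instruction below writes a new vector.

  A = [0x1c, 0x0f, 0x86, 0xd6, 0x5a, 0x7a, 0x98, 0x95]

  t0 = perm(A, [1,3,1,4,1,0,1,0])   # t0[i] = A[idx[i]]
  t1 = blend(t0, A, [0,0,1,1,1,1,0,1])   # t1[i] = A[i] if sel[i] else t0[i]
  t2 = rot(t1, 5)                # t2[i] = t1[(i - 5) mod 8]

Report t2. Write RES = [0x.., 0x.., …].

RES = [0xd6, 0x5a, 0x7a, 0x0f, 0x95, 0x0f, 0xd6, 0x86]

  t0: 0f d6 0f 5a 0f 1c 0f 1c
  t1: 0f d6 86 d6 5a 7a 0f 95
  t2: d6 5a 7a 0f 95 0f d6 86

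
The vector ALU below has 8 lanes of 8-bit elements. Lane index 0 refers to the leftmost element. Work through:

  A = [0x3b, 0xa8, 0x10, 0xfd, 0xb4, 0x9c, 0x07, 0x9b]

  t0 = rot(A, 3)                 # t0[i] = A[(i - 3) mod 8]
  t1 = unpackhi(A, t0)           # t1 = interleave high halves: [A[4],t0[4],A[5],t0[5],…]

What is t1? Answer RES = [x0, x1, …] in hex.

RES = [ 0xb4  0xa8  0x9c  0x10  0x07  0xfd  0x9b  0xb4 ]

→ t0 |9c|07|9b|3b|a8|10|fd|b4|
→ t1 |b4|a8|9c|10|07|fd|9b|b4|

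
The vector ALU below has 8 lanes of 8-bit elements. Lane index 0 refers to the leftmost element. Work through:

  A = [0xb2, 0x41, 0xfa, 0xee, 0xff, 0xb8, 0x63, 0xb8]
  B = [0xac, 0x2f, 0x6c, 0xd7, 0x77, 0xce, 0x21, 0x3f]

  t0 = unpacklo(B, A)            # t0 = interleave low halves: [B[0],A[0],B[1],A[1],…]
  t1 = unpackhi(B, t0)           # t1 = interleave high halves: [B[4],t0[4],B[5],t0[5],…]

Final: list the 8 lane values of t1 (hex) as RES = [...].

  t0: ac b2 2f 41 6c fa d7 ee
  t1: 77 6c ce fa 21 d7 3f ee

RES = [0x77, 0x6c, 0xce, 0xfa, 0x21, 0xd7, 0x3f, 0xee]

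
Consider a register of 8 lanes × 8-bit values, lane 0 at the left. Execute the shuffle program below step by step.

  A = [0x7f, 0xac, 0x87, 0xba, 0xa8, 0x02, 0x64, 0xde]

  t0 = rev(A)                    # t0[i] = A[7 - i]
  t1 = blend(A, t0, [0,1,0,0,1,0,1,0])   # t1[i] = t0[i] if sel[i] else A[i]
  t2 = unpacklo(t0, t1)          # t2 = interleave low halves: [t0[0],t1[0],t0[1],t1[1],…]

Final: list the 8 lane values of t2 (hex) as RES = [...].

→ t0 |de|64|02|a8|ba|87|ac|7f|
→ t1 |7f|64|87|ba|ba|02|ac|de|
→ t2 |de|7f|64|64|02|87|a8|ba|

RES = [ 0xde  0x7f  0x64  0x64  0x02  0x87  0xa8  0xba ]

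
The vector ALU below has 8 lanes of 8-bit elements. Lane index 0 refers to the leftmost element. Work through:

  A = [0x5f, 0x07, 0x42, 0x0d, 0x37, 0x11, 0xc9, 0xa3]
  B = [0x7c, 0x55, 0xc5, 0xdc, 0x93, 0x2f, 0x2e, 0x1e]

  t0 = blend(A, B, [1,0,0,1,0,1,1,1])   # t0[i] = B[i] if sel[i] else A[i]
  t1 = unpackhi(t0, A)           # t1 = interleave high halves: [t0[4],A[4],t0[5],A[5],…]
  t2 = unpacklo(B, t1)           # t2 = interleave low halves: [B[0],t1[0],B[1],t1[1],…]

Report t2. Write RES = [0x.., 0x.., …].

RES = [ 0x7c  0x37  0x55  0x37  0xc5  0x2f  0xdc  0x11 ]

  t0: 7c 07 42 dc 37 2f 2e 1e
  t1: 37 37 2f 11 2e c9 1e a3
  t2: 7c 37 55 37 c5 2f dc 11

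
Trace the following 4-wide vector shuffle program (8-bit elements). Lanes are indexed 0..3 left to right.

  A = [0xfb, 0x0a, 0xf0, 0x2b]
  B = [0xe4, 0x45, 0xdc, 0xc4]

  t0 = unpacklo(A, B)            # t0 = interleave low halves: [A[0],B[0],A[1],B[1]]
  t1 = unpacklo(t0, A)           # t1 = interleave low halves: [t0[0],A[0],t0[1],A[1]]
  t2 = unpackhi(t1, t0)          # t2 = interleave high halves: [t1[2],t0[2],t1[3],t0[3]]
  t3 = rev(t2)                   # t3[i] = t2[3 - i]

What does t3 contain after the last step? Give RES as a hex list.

RES = [0x45, 0x0a, 0x0a, 0xe4]

  t0: fb e4 0a 45
  t1: fb fb e4 0a
  t2: e4 0a 0a 45
  t3: 45 0a 0a e4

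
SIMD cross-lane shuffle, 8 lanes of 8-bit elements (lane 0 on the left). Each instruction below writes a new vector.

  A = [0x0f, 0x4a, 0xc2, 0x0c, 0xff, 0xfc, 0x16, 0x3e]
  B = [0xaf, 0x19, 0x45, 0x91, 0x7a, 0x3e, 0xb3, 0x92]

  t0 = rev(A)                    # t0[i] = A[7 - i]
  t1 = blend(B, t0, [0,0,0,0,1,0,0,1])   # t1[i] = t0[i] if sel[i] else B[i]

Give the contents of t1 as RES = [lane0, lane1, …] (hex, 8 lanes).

t0 = [0x3e, 0x16, 0xfc, 0xff, 0x0c, 0xc2, 0x4a, 0x0f]
t1 = [0xaf, 0x19, 0x45, 0x91, 0x0c, 0x3e, 0xb3, 0x0f]

RES = [0xaf, 0x19, 0x45, 0x91, 0x0c, 0x3e, 0xb3, 0x0f]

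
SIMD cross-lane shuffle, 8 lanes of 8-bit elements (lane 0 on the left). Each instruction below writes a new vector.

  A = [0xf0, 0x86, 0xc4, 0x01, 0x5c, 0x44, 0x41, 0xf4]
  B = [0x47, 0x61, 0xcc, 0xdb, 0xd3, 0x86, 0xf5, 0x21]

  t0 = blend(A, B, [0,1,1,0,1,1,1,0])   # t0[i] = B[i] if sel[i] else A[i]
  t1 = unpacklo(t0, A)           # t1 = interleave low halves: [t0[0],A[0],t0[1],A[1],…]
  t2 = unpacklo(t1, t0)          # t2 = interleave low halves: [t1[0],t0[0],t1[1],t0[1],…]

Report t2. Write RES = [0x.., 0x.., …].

RES = [0xf0, 0xf0, 0xf0, 0x61, 0x61, 0xcc, 0x86, 0x01]

→ t0 |f0|61|cc|01|d3|86|f5|f4|
→ t1 |f0|f0|61|86|cc|c4|01|01|
→ t2 |f0|f0|f0|61|61|cc|86|01|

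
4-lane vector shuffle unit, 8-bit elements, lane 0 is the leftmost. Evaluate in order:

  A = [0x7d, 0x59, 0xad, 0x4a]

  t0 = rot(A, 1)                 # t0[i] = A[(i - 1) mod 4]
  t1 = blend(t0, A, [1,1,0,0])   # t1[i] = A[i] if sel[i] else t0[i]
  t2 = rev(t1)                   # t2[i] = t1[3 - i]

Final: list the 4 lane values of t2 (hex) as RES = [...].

→ t0 |4a|7d|59|ad|
→ t1 |7d|59|59|ad|
→ t2 |ad|59|59|7d|

RES = [0xad, 0x59, 0x59, 0x7d]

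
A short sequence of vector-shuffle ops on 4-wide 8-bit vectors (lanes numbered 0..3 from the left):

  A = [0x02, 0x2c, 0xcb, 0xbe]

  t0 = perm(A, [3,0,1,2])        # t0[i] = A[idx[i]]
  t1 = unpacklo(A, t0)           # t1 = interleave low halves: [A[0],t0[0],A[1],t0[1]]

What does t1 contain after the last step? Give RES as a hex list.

→ t0 |be|02|2c|cb|
→ t1 |02|be|2c|02|

RES = [0x02, 0xbe, 0x2c, 0x02]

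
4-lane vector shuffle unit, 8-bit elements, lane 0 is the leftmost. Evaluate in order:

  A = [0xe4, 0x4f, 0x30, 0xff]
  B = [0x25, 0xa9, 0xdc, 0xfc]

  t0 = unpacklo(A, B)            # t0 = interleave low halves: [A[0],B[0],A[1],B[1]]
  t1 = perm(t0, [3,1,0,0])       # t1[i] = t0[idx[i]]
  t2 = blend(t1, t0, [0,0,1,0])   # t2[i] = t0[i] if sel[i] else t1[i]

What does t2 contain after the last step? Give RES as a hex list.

t0 = [0xe4, 0x25, 0x4f, 0xa9]
t1 = [0xa9, 0x25, 0xe4, 0xe4]
t2 = [0xa9, 0x25, 0x4f, 0xe4]

RES = [ 0xa9  0x25  0x4f  0xe4 ]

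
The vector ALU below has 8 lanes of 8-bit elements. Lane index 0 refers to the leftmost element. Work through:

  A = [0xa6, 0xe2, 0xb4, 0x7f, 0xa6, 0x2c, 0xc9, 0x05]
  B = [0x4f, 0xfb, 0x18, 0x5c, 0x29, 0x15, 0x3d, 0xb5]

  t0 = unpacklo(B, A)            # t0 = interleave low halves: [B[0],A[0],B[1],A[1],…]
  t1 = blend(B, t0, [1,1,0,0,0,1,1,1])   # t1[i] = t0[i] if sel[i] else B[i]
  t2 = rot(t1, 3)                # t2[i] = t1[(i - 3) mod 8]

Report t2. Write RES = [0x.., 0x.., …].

RES = [ 0xb4  0x5c  0x7f  0x4f  0xa6  0x18  0x5c  0x29 ]

  t0: 4f a6 fb e2 18 b4 5c 7f
  t1: 4f a6 18 5c 29 b4 5c 7f
  t2: b4 5c 7f 4f a6 18 5c 29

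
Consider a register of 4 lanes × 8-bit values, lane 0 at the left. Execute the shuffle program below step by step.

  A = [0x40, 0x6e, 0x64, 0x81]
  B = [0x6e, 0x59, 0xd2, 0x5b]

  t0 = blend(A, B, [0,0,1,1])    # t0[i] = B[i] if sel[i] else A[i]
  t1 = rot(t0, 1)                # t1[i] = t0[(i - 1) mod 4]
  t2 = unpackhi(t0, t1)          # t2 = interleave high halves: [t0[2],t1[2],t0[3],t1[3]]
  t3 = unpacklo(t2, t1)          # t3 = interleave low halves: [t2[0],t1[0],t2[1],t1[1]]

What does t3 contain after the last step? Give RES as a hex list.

RES = [ 0xd2  0x5b  0x6e  0x40 ]

  t0: 40 6e d2 5b
  t1: 5b 40 6e d2
  t2: d2 6e 5b d2
  t3: d2 5b 6e 40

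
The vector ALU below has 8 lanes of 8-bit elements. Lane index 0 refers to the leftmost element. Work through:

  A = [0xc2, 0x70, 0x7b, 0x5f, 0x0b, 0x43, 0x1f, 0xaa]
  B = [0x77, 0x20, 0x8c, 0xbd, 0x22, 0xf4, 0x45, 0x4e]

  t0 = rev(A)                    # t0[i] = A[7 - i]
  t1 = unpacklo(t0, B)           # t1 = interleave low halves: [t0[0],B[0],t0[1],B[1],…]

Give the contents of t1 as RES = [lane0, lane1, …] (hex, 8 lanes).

RES = [ 0xaa  0x77  0x1f  0x20  0x43  0x8c  0x0b  0xbd ]

  t0: aa 1f 43 0b 5f 7b 70 c2
  t1: aa 77 1f 20 43 8c 0b bd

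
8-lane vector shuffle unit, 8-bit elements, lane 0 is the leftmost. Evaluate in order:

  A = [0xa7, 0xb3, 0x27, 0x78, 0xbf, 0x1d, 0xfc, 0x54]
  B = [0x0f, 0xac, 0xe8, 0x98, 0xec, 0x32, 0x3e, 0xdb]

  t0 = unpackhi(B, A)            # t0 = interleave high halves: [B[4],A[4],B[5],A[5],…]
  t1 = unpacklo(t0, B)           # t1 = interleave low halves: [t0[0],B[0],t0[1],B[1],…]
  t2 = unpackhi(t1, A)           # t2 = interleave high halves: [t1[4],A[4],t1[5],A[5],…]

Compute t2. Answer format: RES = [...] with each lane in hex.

RES = [0x32, 0xbf, 0xe8, 0x1d, 0x1d, 0xfc, 0x98, 0x54]

→ t0 |ec|bf|32|1d|3e|fc|db|54|
→ t1 |ec|0f|bf|ac|32|e8|1d|98|
→ t2 |32|bf|e8|1d|1d|fc|98|54|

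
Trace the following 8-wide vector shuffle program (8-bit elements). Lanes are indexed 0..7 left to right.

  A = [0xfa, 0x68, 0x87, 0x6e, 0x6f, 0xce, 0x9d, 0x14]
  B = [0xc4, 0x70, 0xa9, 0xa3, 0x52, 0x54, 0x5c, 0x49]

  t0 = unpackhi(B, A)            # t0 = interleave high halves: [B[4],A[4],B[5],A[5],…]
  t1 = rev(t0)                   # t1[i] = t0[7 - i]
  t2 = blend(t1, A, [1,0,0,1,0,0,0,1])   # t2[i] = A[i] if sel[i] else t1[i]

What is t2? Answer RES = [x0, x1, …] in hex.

t0 = [0x52, 0x6f, 0x54, 0xce, 0x5c, 0x9d, 0x49, 0x14]
t1 = [0x14, 0x49, 0x9d, 0x5c, 0xce, 0x54, 0x6f, 0x52]
t2 = [0xfa, 0x49, 0x9d, 0x6e, 0xce, 0x54, 0x6f, 0x14]

RES = [0xfa, 0x49, 0x9d, 0x6e, 0xce, 0x54, 0x6f, 0x14]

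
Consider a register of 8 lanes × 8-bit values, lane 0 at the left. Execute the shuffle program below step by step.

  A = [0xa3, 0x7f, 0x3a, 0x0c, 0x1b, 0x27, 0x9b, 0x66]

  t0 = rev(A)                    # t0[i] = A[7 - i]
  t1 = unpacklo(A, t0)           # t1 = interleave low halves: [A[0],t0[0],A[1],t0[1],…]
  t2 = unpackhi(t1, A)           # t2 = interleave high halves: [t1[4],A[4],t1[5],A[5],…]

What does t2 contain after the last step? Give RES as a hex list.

  t0: 66 9b 27 1b 0c 3a 7f a3
  t1: a3 66 7f 9b 3a 27 0c 1b
  t2: 3a 1b 27 27 0c 9b 1b 66

RES = [ 0x3a  0x1b  0x27  0x27  0x0c  0x9b  0x1b  0x66 ]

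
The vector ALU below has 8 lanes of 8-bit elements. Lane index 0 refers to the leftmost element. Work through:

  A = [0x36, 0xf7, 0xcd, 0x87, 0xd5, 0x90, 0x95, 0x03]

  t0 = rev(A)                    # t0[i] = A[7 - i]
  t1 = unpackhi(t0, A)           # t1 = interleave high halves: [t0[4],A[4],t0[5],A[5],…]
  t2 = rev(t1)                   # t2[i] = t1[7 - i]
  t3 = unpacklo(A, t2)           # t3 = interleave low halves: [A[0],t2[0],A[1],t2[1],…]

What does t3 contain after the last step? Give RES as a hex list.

  t0: 03 95 90 d5 87 cd f7 36
  t1: 87 d5 cd 90 f7 95 36 03
  t2: 03 36 95 f7 90 cd d5 87
  t3: 36 03 f7 36 cd 95 87 f7

RES = [0x36, 0x03, 0xf7, 0x36, 0xcd, 0x95, 0x87, 0xf7]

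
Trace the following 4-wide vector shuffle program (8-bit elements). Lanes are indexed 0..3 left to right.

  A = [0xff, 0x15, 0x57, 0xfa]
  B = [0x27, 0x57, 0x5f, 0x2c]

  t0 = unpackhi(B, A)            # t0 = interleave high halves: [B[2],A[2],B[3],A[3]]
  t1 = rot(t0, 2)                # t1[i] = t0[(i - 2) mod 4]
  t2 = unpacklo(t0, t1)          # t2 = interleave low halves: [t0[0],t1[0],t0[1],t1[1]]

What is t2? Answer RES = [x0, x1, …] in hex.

RES = [0x5f, 0x2c, 0x57, 0xfa]

→ t0 |5f|57|2c|fa|
→ t1 |2c|fa|5f|57|
→ t2 |5f|2c|57|fa|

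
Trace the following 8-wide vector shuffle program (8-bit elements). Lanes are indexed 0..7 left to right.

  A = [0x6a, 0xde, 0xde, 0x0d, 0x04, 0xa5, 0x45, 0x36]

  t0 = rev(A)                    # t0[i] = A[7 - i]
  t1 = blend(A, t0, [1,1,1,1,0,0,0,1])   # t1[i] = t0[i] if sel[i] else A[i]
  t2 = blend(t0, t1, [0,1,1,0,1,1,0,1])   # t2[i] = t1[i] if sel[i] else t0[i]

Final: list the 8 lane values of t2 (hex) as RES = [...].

t0 = [0x36, 0x45, 0xa5, 0x04, 0x0d, 0xde, 0xde, 0x6a]
t1 = [0x36, 0x45, 0xa5, 0x04, 0x04, 0xa5, 0x45, 0x6a]
t2 = [0x36, 0x45, 0xa5, 0x04, 0x04, 0xa5, 0xde, 0x6a]

RES = [0x36, 0x45, 0xa5, 0x04, 0x04, 0xa5, 0xde, 0x6a]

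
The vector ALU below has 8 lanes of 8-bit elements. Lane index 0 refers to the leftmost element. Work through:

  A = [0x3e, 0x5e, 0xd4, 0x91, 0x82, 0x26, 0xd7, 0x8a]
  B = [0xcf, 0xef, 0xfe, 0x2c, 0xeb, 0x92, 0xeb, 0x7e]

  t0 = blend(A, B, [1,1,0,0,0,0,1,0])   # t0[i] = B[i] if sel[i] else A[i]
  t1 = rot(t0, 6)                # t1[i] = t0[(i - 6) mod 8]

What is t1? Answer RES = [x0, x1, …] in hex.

RES = [ 0xd4  0x91  0x82  0x26  0xeb  0x8a  0xcf  0xef ]

t0 = [0xcf, 0xef, 0xd4, 0x91, 0x82, 0x26, 0xeb, 0x8a]
t1 = [0xd4, 0x91, 0x82, 0x26, 0xeb, 0x8a, 0xcf, 0xef]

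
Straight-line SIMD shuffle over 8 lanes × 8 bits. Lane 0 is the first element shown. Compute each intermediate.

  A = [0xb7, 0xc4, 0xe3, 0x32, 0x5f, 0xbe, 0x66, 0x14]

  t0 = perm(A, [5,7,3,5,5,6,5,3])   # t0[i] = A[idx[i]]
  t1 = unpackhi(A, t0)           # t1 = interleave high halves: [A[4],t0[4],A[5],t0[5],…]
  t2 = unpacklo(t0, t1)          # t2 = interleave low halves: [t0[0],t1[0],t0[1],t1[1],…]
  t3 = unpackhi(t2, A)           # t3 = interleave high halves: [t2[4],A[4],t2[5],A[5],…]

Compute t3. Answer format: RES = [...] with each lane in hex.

RES = [0x32, 0x5f, 0xbe, 0xbe, 0xbe, 0x66, 0x66, 0x14]

→ t0 |be|14|32|be|be|66|be|32|
→ t1 |5f|be|be|66|66|be|14|32|
→ t2 |be|5f|14|be|32|be|be|66|
→ t3 |32|5f|be|be|be|66|66|14|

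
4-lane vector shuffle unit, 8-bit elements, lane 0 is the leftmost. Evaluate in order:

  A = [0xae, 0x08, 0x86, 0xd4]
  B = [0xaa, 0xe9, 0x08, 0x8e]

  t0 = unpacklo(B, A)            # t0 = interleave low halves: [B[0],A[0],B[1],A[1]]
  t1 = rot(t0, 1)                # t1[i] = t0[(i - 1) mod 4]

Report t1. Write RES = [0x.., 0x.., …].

→ t0 |aa|ae|e9|08|
→ t1 |08|aa|ae|e9|

RES = [ 0x08  0xaa  0xae  0xe9 ]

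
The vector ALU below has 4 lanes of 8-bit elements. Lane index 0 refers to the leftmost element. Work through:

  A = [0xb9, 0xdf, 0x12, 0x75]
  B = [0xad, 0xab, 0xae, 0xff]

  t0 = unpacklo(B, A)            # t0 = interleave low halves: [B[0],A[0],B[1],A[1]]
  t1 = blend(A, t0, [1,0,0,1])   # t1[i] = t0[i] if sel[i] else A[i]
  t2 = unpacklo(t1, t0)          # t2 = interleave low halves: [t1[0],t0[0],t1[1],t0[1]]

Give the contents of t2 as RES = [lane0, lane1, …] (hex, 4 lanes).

RES = [ 0xad  0xad  0xdf  0xb9 ]

  t0: ad b9 ab df
  t1: ad df 12 df
  t2: ad ad df b9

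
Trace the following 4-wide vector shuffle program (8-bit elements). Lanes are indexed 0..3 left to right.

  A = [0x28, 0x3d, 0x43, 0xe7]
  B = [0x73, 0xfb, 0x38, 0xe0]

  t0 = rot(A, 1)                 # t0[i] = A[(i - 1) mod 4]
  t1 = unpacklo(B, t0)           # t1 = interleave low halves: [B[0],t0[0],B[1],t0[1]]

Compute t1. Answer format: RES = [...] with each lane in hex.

→ t0 |e7|28|3d|43|
→ t1 |73|e7|fb|28|

RES = [ 0x73  0xe7  0xfb  0x28 ]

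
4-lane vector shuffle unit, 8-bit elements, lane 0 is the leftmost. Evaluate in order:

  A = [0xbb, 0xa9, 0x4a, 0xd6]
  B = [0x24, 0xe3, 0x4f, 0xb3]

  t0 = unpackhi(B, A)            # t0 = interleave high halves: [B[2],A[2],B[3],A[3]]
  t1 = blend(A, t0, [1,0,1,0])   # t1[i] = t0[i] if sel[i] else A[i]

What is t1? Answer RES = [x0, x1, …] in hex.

  t0: 4f 4a b3 d6
  t1: 4f a9 b3 d6

RES = [0x4f, 0xa9, 0xb3, 0xd6]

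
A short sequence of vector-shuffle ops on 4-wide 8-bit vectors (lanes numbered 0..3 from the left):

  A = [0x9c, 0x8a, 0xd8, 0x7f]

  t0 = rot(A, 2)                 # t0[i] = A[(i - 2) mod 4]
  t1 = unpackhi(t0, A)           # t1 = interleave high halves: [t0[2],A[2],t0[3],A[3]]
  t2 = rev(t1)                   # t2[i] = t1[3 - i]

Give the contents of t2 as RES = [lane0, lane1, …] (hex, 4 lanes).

RES = [0x7f, 0x8a, 0xd8, 0x9c]

→ t0 |d8|7f|9c|8a|
→ t1 |9c|d8|8a|7f|
→ t2 |7f|8a|d8|9c|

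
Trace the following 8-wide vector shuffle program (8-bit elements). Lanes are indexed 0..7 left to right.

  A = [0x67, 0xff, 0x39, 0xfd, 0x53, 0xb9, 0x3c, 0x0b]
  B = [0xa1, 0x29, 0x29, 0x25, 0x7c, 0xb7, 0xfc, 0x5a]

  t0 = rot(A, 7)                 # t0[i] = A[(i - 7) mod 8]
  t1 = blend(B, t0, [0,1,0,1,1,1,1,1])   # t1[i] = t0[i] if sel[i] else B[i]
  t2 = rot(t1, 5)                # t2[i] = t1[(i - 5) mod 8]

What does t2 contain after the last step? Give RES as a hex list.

t0 = [0xff, 0x39, 0xfd, 0x53, 0xb9, 0x3c, 0x0b, 0x67]
t1 = [0xa1, 0x39, 0x29, 0x53, 0xb9, 0x3c, 0x0b, 0x67]
t2 = [0x53, 0xb9, 0x3c, 0x0b, 0x67, 0xa1, 0x39, 0x29]

RES = [ 0x53  0xb9  0x3c  0x0b  0x67  0xa1  0x39  0x29 ]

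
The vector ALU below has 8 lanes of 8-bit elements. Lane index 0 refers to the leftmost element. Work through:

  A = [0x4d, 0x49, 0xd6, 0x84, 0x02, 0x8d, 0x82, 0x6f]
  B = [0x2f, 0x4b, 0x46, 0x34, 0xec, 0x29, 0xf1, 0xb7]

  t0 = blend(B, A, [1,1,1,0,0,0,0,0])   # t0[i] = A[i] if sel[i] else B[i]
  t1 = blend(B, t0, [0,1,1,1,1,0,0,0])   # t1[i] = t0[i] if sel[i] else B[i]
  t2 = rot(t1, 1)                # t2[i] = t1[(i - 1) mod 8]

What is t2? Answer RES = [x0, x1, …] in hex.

RES = [0xb7, 0x2f, 0x49, 0xd6, 0x34, 0xec, 0x29, 0xf1]

  t0: 4d 49 d6 34 ec 29 f1 b7
  t1: 2f 49 d6 34 ec 29 f1 b7
  t2: b7 2f 49 d6 34 ec 29 f1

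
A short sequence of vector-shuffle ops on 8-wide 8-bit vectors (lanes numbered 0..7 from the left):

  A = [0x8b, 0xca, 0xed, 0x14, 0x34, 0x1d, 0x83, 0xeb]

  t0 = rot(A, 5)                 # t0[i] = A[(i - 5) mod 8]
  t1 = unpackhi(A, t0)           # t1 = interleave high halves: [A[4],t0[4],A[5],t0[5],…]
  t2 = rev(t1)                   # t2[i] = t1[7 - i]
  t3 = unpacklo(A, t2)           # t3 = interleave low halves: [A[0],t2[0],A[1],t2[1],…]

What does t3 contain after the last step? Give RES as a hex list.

t0 = [0x14, 0x34, 0x1d, 0x83, 0xeb, 0x8b, 0xca, 0xed]
t1 = [0x34, 0xeb, 0x1d, 0x8b, 0x83, 0xca, 0xeb, 0xed]
t2 = [0xed, 0xeb, 0xca, 0x83, 0x8b, 0x1d, 0xeb, 0x34]
t3 = [0x8b, 0xed, 0xca, 0xeb, 0xed, 0xca, 0x14, 0x83]

RES = [ 0x8b  0xed  0xca  0xeb  0xed  0xca  0x14  0x83 ]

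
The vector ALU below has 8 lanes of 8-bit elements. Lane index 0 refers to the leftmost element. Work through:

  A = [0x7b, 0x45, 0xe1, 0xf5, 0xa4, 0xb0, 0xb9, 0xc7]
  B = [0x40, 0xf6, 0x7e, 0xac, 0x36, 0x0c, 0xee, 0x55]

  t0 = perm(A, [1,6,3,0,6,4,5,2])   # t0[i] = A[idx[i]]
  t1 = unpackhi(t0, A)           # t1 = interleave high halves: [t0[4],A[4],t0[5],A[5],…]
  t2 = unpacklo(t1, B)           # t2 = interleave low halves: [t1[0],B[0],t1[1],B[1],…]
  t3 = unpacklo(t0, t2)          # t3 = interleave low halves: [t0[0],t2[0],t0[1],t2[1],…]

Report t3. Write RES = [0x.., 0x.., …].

→ t0 |45|b9|f5|7b|b9|a4|b0|e1|
→ t1 |b9|a4|a4|b0|b0|b9|e1|c7|
→ t2 |b9|40|a4|f6|a4|7e|b0|ac|
→ t3 |45|b9|b9|40|f5|a4|7b|f6|

RES = [0x45, 0xb9, 0xb9, 0x40, 0xf5, 0xa4, 0x7b, 0xf6]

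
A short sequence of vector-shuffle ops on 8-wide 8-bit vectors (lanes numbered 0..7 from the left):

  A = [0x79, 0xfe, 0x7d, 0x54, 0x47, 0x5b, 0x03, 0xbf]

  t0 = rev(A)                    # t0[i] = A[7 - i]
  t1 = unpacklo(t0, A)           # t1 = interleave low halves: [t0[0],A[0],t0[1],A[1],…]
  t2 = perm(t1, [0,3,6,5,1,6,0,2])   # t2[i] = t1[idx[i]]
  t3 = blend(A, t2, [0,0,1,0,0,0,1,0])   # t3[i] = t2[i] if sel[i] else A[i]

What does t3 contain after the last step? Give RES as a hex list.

RES = [ 0x79  0xfe  0x47  0x54  0x47  0x5b  0xbf  0xbf ]

  t0: bf 03 5b 47 54 7d fe 79
  t1: bf 79 03 fe 5b 7d 47 54
  t2: bf fe 47 7d 79 47 bf 03
  t3: 79 fe 47 54 47 5b bf bf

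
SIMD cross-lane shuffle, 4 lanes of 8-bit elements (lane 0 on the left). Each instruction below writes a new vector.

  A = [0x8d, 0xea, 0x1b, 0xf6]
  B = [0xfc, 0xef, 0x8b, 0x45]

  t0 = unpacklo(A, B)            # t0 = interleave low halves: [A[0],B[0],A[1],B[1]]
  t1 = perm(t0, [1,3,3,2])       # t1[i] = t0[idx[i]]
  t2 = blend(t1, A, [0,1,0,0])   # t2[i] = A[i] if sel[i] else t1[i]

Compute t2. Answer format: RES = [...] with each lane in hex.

t0 = [0x8d, 0xfc, 0xea, 0xef]
t1 = [0xfc, 0xef, 0xef, 0xea]
t2 = [0xfc, 0xea, 0xef, 0xea]

RES = [0xfc, 0xea, 0xef, 0xea]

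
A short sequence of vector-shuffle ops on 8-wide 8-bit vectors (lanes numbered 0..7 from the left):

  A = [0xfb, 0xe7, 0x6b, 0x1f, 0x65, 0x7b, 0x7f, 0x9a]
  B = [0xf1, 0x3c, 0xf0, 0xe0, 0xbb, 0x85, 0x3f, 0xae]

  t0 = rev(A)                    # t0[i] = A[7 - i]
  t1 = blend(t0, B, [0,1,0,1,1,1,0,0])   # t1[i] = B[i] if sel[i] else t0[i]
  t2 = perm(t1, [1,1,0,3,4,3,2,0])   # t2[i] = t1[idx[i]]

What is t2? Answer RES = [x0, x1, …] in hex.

RES = [ 0x3c  0x3c  0x9a  0xe0  0xbb  0xe0  0x7b  0x9a ]

t0 = [0x9a, 0x7f, 0x7b, 0x65, 0x1f, 0x6b, 0xe7, 0xfb]
t1 = [0x9a, 0x3c, 0x7b, 0xe0, 0xbb, 0x85, 0xe7, 0xfb]
t2 = [0x3c, 0x3c, 0x9a, 0xe0, 0xbb, 0xe0, 0x7b, 0x9a]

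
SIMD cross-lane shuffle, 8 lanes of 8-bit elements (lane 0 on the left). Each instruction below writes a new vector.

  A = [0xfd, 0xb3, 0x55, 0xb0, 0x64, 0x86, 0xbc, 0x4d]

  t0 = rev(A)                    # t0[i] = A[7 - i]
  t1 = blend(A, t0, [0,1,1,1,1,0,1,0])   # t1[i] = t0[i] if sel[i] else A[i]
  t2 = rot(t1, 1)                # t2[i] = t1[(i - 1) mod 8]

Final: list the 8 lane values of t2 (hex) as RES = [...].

  t0: 4d bc 86 64 b0 55 b3 fd
  t1: fd bc 86 64 b0 86 b3 4d
  t2: 4d fd bc 86 64 b0 86 b3

RES = [0x4d, 0xfd, 0xbc, 0x86, 0x64, 0xb0, 0x86, 0xb3]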